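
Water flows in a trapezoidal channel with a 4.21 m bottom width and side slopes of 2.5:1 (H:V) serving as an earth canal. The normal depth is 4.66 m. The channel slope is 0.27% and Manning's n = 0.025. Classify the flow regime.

With bottom width b = 4.21 m and side slope z = 2.5: A = (b + zy)y = (4.21 + 2.5×4.66)×4.66 = 73.91 m²; P = b + 2y√(1+z²) = 4.21 + 2×4.66×2.693 = 29.3 m.
Hydraulic radius R = A/P = 73.91/29.3 = 2.522 m.
V = (1/n) R^(2/3) √S = (1/0.025) × 2.522^(2/3) × √0.0027 = 3.851 m/s. Hydraulic depth D_h = A/T = 73.91/27.51 = 2.687 m.
Froude number Fr = V/√(g·D_h) = 3.851/√(9.81×2.687) = 0.75, which is less than 1, so the flow is subcritical.

subcritical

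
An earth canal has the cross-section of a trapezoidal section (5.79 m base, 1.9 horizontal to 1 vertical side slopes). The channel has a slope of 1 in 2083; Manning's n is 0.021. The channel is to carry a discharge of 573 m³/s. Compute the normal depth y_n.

Manning's equation rearranged: A R^(2/3) = nQ / (1·√S) = 0.021 × 573 / (√0.0004801) = 549.2.
At y = 6.62 m: A R^(2/3) = 283.2 — too small.
At y = 8.84 m: A R^(2/3) = 549.3 — close enough.

y_n = 8.84 m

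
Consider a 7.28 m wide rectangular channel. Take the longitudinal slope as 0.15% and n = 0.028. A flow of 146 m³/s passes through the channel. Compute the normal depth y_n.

Manning's equation rearranged: A R^(2/3) = nQ / (1·√S) = 0.028 × 146 / (√0.0015) = 105.6.
At y = 9.49 m: A R^(2/3) = 131.7 — high.
At y = 7.89 m: A R^(2/3) = 105.5 — close enough.

y_n = 7.89 m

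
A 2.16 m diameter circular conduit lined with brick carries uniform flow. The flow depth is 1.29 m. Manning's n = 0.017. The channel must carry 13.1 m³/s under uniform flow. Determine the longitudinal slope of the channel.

S = 0.0189

For a circular section of diameter D = 2.16 m at depth y = 1.29 m, the central angle is θ = 2 arccos(1 − 2y/D) = 3.533 rad. Then A = (D²/8)(θ − sin θ) = 2.283 m² and P = Dθ/2 = 3.816 m.
Hydraulic radius R = A/P = 2.283/3.816 = 0.5983 m.
From Manning's equation, S = [nQ / (1 A R^(2/3))]² = [0.017 × 13.1 / (1 × 2.283 × 0.5983^(2/3))]² = 0.0189.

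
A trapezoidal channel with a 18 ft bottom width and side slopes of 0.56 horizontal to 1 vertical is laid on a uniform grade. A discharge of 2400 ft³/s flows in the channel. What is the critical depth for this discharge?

At critical depth, Q² T / (g A³) = 1, i.e. A³/T = Q²/g = 2400²/32.2 = 178900.
Trying y = 5.39 ft: A³/T = 60490 — too small.
Trying y = 8.76 ft: A³/T = 290500 — too large.
Trying y = 7.55 ft: A³/T = 178700 — close enough.

y_c = 7.55 ft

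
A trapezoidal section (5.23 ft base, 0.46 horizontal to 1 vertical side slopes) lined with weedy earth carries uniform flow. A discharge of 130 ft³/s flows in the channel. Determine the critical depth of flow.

y_c = 2.48 ft

At critical depth, Q² T / (g A³) = 1, i.e. A³/T = Q²/g = 130²/32.2 = 524.8.
At y = 1.84 ft: A³/T = 201.9 — short.
At y = 2.88 ft: A³/T = 853.8 — over.
At y = 2.48 ft: A³/T = 525.1 — ≈ 524.8.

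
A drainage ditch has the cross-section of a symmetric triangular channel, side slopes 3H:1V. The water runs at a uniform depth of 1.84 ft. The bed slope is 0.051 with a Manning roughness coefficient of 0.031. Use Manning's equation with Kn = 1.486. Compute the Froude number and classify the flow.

supercritical

For a triangular section with side slope z = 3: A = zy² = 3×1.84² = 10.16 ft²; P = 2y√(1+z²) = 2×1.84×3.162 = 11.64 ft.
Hydraulic radius R = A/P = 10.16/11.64 = 0.8728 ft.
V = (1.486/n) R^(2/3) √S = (1.486/0.031) × 0.8728^(2/3) × √0.051 = 9.887 ft/s. Hydraulic depth D_h = A/T = 10.16/11.04 = 0.92 ft.
Froude number Fr = V/√(g·D_h) = 9.887/√(32.2×0.92) = 1.82, which is greater than 1, so the flow is supercritical.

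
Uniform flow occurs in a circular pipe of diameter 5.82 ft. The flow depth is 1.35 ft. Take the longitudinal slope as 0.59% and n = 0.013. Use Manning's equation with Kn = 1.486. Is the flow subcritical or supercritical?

For a circular section of diameter D = 5.82 ft at depth y = 1.35 ft, the central angle is θ = 2 arccos(1 − 2y/D) = 2.01 rad. Then A = (D²/8)(θ − sin θ) = 4.678 ft² and P = Dθ/2 = 5.849 ft.
Hydraulic radius R = A/P = 4.678/5.849 = 0.7998 ft.
V = (1.486/n) R^(2/3) √S = (1.486/0.013) × 0.7998^(2/3) × √0.0059 = 7.565 ft/s. Hydraulic depth D_h = A/T = 4.678/4.913 = 0.9522 ft.
Froude number Fr = V/√(g·D_h) = 7.565/√(32.2×0.9522) = 1.37, which is greater than 1, so the flow is supercritical.

supercritical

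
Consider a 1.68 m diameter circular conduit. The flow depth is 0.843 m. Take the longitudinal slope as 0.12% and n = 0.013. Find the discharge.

For a circular section of diameter D = 1.68 m at depth y = 0.843 m, the central angle is θ = 2 arccos(1 − 2y/D) = 3.149 rad. Then A = (D²/8)(θ − sin θ) = 1.113 m² and P = Dθ/2 = 2.645 m.
Hydraulic radius R = A/P = 1.113/2.645 = 0.421 m.
Manning's equation: Q = (1/n) A R^(2/3) S^(1/2) = (1/0.013) × 1.113 × 0.421^(2/3) × 0.0012^(1/2) = 1.67 m³/s.

Q = 1.67 m³/s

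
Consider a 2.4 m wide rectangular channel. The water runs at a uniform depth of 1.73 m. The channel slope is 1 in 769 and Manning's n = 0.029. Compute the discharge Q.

Q = 4.1 m³/s

Flow area A = b·y = 2.4 × 1.73 = 4.152 m². Wetted perimeter P = b + 2y = 2.4 + 2×1.73 = 5.86 m.
Hydraulic radius R = A/P = 4.152/5.86 = 0.7085 m.
Manning's equation: Q = (1/n) A R^(2/3) S^(1/2) = (1/0.029) × 4.152 × 0.7085^(2/3) × 0.0013^(1/2) = 4.1 m³/s.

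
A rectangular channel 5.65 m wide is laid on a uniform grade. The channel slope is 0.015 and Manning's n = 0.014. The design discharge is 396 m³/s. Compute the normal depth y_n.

y_n = 5.32 m

Manning's equation rearranged: A R^(2/3) = nQ / (1·√S) = 0.014 × 396 / (√0.015) = 45.27.
Try y = 4.52 m: A R^(2/3) = 36.92 — too small.
Try y = 5.77 m: A R^(2/3) = 49.95 — too large.
Try y = 5.32 m: A R^(2/3) = 45.22 — matches.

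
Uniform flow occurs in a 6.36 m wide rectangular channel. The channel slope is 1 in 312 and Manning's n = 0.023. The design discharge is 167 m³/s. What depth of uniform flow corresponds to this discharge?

Manning's equation rearranged: A R^(2/3) = nQ / (1·√S) = 0.023 × 167 / (√0.003205) = 67.85.
Try y = 7.37 m: A R^(2/3) = 79.8 — over.
Try y = 5.75 m: A R^(2/3) = 58.97 — short.
Try y = 6.45 m: A R^(2/3) = 67.91 — matches.

y_n = 6.45 m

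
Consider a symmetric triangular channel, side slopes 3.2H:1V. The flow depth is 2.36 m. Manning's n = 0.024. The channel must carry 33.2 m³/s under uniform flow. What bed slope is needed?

For a triangular section with side slope z = 3.2: A = zy² = 3.2×2.36² = 17.82 m²; P = 2y√(1+z²) = 2×2.36×3.353 = 15.82 m.
Hydraulic radius R = A/P = 17.82/15.82 = 1.126 m.
From Manning's equation, S = [nQ / (1 A R^(2/3))]² = [0.024 × 33.2 / (1 × 17.82 × 1.126^(2/3))]² = 0.00171.

S = 0.00171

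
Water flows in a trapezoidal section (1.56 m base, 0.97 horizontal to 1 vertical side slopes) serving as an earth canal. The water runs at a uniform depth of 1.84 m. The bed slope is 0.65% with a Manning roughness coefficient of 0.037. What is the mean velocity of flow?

V = 2.06 m/s

With bottom width b = 1.56 m and side slope z = 0.97: A = (b + zy)y = (1.56 + 0.97×1.84)×1.84 = 6.154 m²; P = b + 2y√(1+z²) = 1.56 + 2×1.84×1.393 = 6.687 m.
Hydraulic radius R = A/P = 6.154/6.687 = 0.9204 m.
From Manning's equation, V = (1/n) R^(2/3) S^(1/2) = (1/0.037) × 0.9204^(2/3) × 0.0065^(1/2) = 2.06 m/s.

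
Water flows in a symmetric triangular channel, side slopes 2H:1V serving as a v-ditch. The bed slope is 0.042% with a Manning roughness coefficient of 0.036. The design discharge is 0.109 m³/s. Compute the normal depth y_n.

Manning's equation rearranged: A R^(2/3) = nQ / (1·√S) = 0.036 × 0.109 / (√0.00042) = 0.1915.
At y = 0.393 m: A R^(2/3) = 0.09692 — too small.
At y = 0.641 m: A R^(2/3) = 0.3573 — too large.
At y = 0.507 m: A R^(2/3) = 0.1912 — close enough.

y_n = 0.507 m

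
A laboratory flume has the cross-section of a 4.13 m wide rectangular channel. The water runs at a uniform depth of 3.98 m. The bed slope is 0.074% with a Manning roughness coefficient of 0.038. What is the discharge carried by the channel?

Q = 14.4 m³/s

Flow area A = b·y = 4.13 × 3.98 = 16.44 m². Wetted perimeter P = b + 2y = 4.13 + 2×3.98 = 12.09 m.
Hydraulic radius R = A/P = 16.44/12.09 = 1.36 m.
Manning's equation: Q = (1/n) A R^(2/3) S^(1/2) = (1/0.038) × 16.44 × 1.36^(2/3) × 0.00074^(1/2) = 14.4 m³/s.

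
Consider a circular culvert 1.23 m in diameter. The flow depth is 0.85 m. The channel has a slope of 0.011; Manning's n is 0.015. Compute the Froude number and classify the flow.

supercritical

For a circular section of diameter D = 1.23 m at depth y = 0.85 m, the central angle is θ = 2 arccos(1 − 2y/D) = 3.926 rad. Then A = (D²/8)(θ − sin θ) = 0.876 m² and P = Dθ/2 = 2.414 m.
Hydraulic radius R = A/P = 0.876/2.414 = 0.3628 m.
V = (1/n) R^(2/3) √S = (1/0.015) × 0.3628^(2/3) × √0.011 = 3.557 m/s. Hydraulic depth D_h = A/T = 0.876/1.137 = 0.7706 m.
Froude number Fr = V/√(g·D_h) = 3.557/√(9.81×0.7706) = 1.29, which is greater than 1, so the flow is supercritical.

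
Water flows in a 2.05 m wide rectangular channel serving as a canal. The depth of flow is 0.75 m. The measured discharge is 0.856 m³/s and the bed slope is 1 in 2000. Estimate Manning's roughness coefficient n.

Flow area A = b·y = 2.05 × 0.75 = 1.537 m². Wetted perimeter P = b + 2y = 2.05 + 2×0.75 = 3.55 m.
Hydraulic radius R = A/P = 1.537/3.55 = 0.4331 m.
Rearranging Manning's equation: n = (1/Q) A R^(2/3) S^(1/2) = (1/0.856) × 1.537 × 0.4331^(2/3) × √0.0005 = 0.023.

n = 0.023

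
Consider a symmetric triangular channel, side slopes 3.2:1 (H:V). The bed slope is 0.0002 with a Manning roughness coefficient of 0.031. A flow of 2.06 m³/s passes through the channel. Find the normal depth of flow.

Manning's equation rearranged: A R^(2/3) = nQ / (1·√S) = 0.031 × 2.06 / (√0.0002) = 4.516.
At y = 1.64 m: A R^(2/3) = 7.31 — too large.
At y = 0.964 m: A R^(2/3) = 1.772 — too small.
At y = 1.37 m: A R^(2/3) = 4.524 — close enough.

y_n = 1.37 m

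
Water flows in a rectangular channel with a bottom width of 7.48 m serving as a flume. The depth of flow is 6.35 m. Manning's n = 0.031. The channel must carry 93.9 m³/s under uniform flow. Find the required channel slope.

Flow area A = b·y = 7.48 × 6.35 = 47.5 m². Wetted perimeter P = b + 2y = 7.48 + 2×6.35 = 20.18 m.
Hydraulic radius R = A/P = 47.5/20.18 = 2.354 m.
From Manning's equation, S = [nQ / (1 A R^(2/3))]² = [0.031 × 93.9 / (1 × 47.5 × 2.354^(2/3))]² = 0.0012.

S = 0.0012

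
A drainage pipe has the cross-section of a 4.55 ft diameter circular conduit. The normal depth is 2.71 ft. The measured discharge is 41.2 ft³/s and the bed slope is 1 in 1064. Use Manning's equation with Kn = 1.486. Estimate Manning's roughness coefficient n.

For a circular section of diameter D = 4.55 ft at depth y = 2.71 ft, the central angle is θ = 2 arccos(1 − 2y/D) = 3.526 rad. Then A = (D²/8)(θ − sin θ) = 10.1 ft² and P = Dθ/2 = 8.023 ft.
Hydraulic radius R = A/P = 10.1/8.023 = 1.259 ft.
Rearranging Manning's equation: n = (1.486/Q) A R^(2/3) S^(1/2) = (1.486/41.2) × 10.1 × 1.259^(2/3) × √0.0009398 = 0.013.

n = 0.013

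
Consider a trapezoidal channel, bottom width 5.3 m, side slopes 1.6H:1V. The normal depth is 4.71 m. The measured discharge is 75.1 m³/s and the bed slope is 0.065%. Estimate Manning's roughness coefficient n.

n = 0.039

With bottom width b = 5.3 m and side slope z = 1.6: A = (b + zy)y = (5.3 + 1.6×4.71)×4.71 = 60.46 m²; P = b + 2y√(1+z²) = 5.3 + 2×4.71×1.887 = 23.07 m.
Hydraulic radius R = A/P = 60.46/23.07 = 2.62 m.
Rearranging Manning's equation: n = (1/Q) A R^(2/3) S^(1/2) = (1/75.1) × 60.46 × 2.62^(2/3) × √0.00065 = 0.039.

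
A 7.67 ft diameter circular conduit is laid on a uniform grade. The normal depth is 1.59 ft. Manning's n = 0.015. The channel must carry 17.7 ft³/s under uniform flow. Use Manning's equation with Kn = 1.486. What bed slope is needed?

For a circular section of diameter D = 7.67 ft at depth y = 1.59 ft, the central angle is θ = 2 arccos(1 − 2y/D) = 1.891 rad. Then A = (D²/8)(θ − sin θ) = 6.924 ft² and P = Dθ/2 = 7.251 ft.
Hydraulic radius R = A/P = 6.924/7.251 = 0.9549 ft.
From Manning's equation, S = [nQ / (1.486 A R^(2/3))]² = [0.015 × 17.7 / (1.486 × 6.924 × 0.9549^(2/3))]² = 0.000708.

S = 0.000708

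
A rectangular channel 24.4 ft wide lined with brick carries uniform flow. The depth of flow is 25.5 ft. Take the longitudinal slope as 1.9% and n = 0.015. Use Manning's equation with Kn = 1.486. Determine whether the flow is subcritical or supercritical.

supercritical

Flow area A = b·y = 24.4 × 25.5 = 622.2 ft². Wetted perimeter P = b + 2y = 24.4 + 2×25.5 = 75.4 ft.
Hydraulic radius R = A/P = 622.2/75.4 = 8.252 ft.
V = (1.486/n) R^(2/3) √S = (1.486/0.015) × 8.252^(2/3) × √0.019 = 55.76 ft/s. Hydraulic depth D_h = A/T = 622.2/24.4 = 25.5 ft.
Froude number Fr = V/√(g·D_h) = 55.76/√(32.2×25.5) = 1.95, which is greater than 1, so the flow is supercritical.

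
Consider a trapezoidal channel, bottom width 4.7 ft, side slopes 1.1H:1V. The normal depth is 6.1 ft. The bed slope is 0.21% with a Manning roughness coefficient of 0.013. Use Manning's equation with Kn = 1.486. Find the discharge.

Q = 766 ft³/s

With bottom width b = 4.7 ft and side slope z = 1.1: A = (b + zy)y = (4.7 + 1.1×6.1)×6.1 = 69.6 ft²; P = b + 2y√(1+z²) = 4.7 + 2×6.1×1.487 = 22.84 ft.
Hydraulic radius R = A/P = 69.6/22.84 = 3.048 ft.
Manning's equation: Q = (1.486/n) A R^(2/3) S^(1/2) = (1.486/0.013) × 69.6 × 3.048^(2/3) × 0.0021^(1/2) = 766 ft³/s.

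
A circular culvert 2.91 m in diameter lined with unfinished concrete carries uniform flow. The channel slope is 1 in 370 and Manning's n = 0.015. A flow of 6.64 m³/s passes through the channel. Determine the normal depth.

y_n = 1.2 m

Manning's equation rearranged: A R^(2/3) = nQ / (1·√S) = 0.015 × 6.64 / (√0.002703) = 1.916.
Trying y = 1.06 m: A R^(2/3) = 1.525 — too small.
Trying y = 1.4 m: A R^(2/3) = 2.518 — too large.
Trying y = 1.2 m: A R^(2/3) = 1.916 — close enough.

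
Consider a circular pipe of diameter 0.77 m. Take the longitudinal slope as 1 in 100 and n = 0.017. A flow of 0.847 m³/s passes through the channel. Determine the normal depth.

Manning's equation rearranged: A R^(2/3) = nQ / (1·√S) = 0.017 × 0.847 / (√0.01) = 0.144.
Trying y = 0.428 m: A R^(2/3) = 0.0925 — too small.
Trying y = 0.669 m: A R^(2/3) = 0.1624 — too large.
Trying y = 0.586 m: A R^(2/3) = 0.144 — close enough.

y_n = 0.586 m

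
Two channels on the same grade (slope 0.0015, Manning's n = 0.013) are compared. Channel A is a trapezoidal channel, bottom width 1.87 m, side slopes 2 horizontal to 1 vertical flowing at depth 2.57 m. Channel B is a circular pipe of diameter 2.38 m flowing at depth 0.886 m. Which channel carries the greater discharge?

channel A

Channel A: With bottom width b = 1.87 m and side slope z = 2: A = (b + zy)y = (1.87 + 2×2.57)×2.57 = 18.02 m²; P = b + 2y√(1+z²) = 1.87 + 2×2.57×2.236 = 13.36 m. Hydraulic radius R = A/P = 18.02/13.36 = 1.348 m. Q_A = (1/0.013)·18.02·1.348^(2/3)·√0.0015 = 65.5 m³/s.
Channel B: For a circular section of diameter D = 2.38 m at depth y = 0.886 m, the central angle is θ = 2 arccos(1 − 2y/D) = 2.625 rad. Then A = (D²/8)(θ − sin θ) = 1.509 m² and P = Dθ/2 = 3.124 m. Hydraulic radius R = A/P = 1.509/3.124 = 0.483 m. Q_B = (1/0.013)·1.509·0.483^(2/3)·√0.0015 = 2.767 m³/s.
Q_A = 65.5 m³/s vs Q_B = 2.767 m³/s, so channel A carries more.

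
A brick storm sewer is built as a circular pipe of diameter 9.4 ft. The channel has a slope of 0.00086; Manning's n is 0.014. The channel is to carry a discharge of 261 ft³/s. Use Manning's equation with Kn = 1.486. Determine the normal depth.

y_n = 5.7 ft

Manning's equation rearranged: A R^(2/3) = nQ / (1.486·√S) = 0.014 × 261 / (1.486 × √0.00086) = 83.85.
Trying y = 4.66 ft: A R^(2/3) = 60.45 — low.
Trying y = 7.06 ft: A R^(2/3) = 112 — high.
Trying y = 5.7 ft: A R^(2/3) = 83.75 — matches.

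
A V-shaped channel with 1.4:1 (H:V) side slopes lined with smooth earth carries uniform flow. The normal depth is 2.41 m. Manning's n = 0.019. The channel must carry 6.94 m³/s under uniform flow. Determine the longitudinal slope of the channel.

S = 0.00027

For a triangular section with side slope z = 1.4: A = zy² = 1.4×2.41² = 8.131 m²; P = 2y√(1+z²) = 2×2.41×1.72 = 8.293 m.
Hydraulic radius R = A/P = 8.131/8.293 = 0.9805 m.
From Manning's equation, S = [nQ / (1 A R^(2/3))]² = [0.019 × 6.94 / (1 × 8.131 × 0.9805^(2/3))]² = 0.00027.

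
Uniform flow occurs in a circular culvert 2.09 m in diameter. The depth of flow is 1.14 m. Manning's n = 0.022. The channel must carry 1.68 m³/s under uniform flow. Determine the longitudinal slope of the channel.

S = 0.000826

For a circular section of diameter D = 2.09 m at depth y = 1.14 m, the central angle is θ = 2 arccos(1 − 2y/D) = 3.324 rad. Then A = (D²/8)(θ − sin θ) = 1.914 m² and P = Dθ/2 = 3.473 m.
Hydraulic radius R = A/P = 1.914/3.473 = 0.551 m.
From Manning's equation, S = [nQ / (1 A R^(2/3))]² = [0.022 × 1.68 / (1 × 1.914 × 0.551^(2/3))]² = 0.000826.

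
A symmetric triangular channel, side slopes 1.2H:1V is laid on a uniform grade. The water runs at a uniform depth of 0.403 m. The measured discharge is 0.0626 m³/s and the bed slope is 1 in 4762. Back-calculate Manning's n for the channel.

For a triangular section with side slope z = 1.2: A = zy² = 1.2×0.403² = 0.1949 m²; P = 2y√(1+z²) = 2×0.403×1.562 = 1.259 m.
Hydraulic radius R = A/P = 0.1949/1.259 = 0.1548 m.
Rearranging Manning's equation: n = (1/Q) A R^(2/3) S^(1/2) = (1/0.0626) × 0.1949 × 0.1548^(2/3) × √0.00021 = 0.013.

n = 0.013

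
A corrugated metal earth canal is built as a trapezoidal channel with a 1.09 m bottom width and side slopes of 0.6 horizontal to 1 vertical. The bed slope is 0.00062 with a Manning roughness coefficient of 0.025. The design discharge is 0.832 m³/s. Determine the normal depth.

Manning's equation rearranged: A R^(2/3) = nQ / (1·√S) = 0.025 × 0.832 / (√0.00062) = 0.8353.
Trying y = 1.04 m: A R^(2/3) = 1.133 — high.
Trying y = 0.645 m: A R^(2/3) = 0.4885 — low.
Trying y = 0.877 m: A R^(2/3) = 0.8349 — ≈ 0.8353.

y_n = 0.877 m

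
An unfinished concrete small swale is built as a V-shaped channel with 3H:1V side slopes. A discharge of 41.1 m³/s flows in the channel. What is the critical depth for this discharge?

y_c = 2.07 m

At critical depth, Q² T / (g A³) = 1, i.e. A³/T = Q²/g = 41.1²/9.81 = 172.2.
Try y = 2.44 m: A³/T = 389.2 — too large.
Try y = 2.07 m: A³/T = 171 — matches.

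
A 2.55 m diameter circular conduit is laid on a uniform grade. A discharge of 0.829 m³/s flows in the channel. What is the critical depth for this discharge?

y_c = 0.396 m

At critical depth, Q² T / (g A³) = 1, i.e. A³/T = Q²/g = 0.829²/9.81 = 0.07006.
Try y = 0.275 m: A³/T = 0.01655 — short.
Try y = 0.468 m: A³/T = 0.1345 — over.
Try y = 0.396 m: A³/T = 0.06978 — ≈ 0.07006.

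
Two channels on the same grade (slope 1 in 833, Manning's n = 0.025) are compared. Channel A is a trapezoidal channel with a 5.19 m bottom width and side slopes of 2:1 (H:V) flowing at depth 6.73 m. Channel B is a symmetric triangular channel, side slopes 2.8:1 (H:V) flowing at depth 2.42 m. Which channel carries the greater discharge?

Channel A: With bottom width b = 5.19 m and side slope z = 2: A = (b + zy)y = (5.19 + 2×6.73)×6.73 = 125.5 m²; P = b + 2y√(1+z²) = 5.19 + 2×6.73×2.236 = 35.29 m. Hydraulic radius R = A/P = 125.5/35.29 = 3.557 m. Q_A = (1/0.025)·125.5·3.557^(2/3)·√0.0012 = 405.3 m³/s.
Channel B: For a triangular section with side slope z = 2.8: A = zy² = 2.8×2.42² = 16.4 m²; P = 2y√(1+z²) = 2×2.42×2.973 = 14.39 m. Hydraulic radius R = A/P = 16.4/14.39 = 1.14 m. Q_B = (1/0.025)·16.4·1.14^(2/3)·√0.0012 = 24.79 m³/s.
Q_A = 405.3 m³/s vs Q_B = 24.79 m³/s, so channel A carries more.

channel A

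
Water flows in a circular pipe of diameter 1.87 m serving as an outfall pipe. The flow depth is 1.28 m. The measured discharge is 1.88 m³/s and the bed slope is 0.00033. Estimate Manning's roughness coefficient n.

For a circular section of diameter D = 1.87 m at depth y = 1.28 m, the central angle is θ = 2 arccos(1 − 2y/D) = 3.897 rad. Then A = (D²/8)(θ − sin θ) = 2.003 m² and P = Dθ/2 = 3.644 m.
Hydraulic radius R = A/P = 2.003/3.644 = 0.5498 m.
Rearranging Manning's equation: n = (1/Q) A R^(2/3) S^(1/2) = (1/1.88) × 2.003 × 0.5498^(2/3) × √0.00033 = 0.013.

n = 0.013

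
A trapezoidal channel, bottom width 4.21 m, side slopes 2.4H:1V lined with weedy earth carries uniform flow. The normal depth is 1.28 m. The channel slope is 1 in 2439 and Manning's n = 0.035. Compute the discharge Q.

With bottom width b = 4.21 m and side slope z = 2.4: A = (b + zy)y = (4.21 + 2.4×1.28)×1.28 = 9.321 m²; P = b + 2y√(1+z²) = 4.21 + 2×1.28×2.6 = 10.87 m.
Hydraulic radius R = A/P = 9.321/10.87 = 0.8578 m.
Manning's equation: Q = (1/n) A R^(2/3) S^(1/2) = (1/0.035) × 9.321 × 0.8578^(2/3) × 0.00041^(1/2) = 4.87 m³/s.

Q = 4.87 m³/s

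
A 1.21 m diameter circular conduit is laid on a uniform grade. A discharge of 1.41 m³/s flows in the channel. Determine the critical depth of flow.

At critical depth, Q² T / (g A³) = 1, i.e. A³/T = Q²/g = 1.41²/9.81 = 0.2027.
At y = 0.796 m: A³/T = 0.4496 — over.
At y = 0.647 m: A³/T = 0.203 — ≈ 0.2027.

y_c = 0.647 m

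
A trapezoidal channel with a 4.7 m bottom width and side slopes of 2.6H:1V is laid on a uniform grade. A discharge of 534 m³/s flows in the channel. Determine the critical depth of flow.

y_c = 5.3 m

At critical depth, Q² T / (g A³) = 1, i.e. A³/T = Q²/g = 534²/9.81 = 29070.
Try y = 6.65 m: A³/T = 79610 — too large.
Try y = 5.3 m: A³/T = 29130 — matches.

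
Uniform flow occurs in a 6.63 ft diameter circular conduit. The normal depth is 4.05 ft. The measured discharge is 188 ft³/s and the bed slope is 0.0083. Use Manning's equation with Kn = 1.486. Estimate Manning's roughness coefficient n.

For a circular section of diameter D = 6.63 ft at depth y = 4.05 ft, the central angle is θ = 2 arccos(1 − 2y/D) = 3.589 rad. Then A = (D²/8)(θ − sin θ) = 22.09 ft² and P = Dθ/2 = 11.9 ft.
Hydraulic radius R = A/P = 22.09/11.9 = 1.857 ft.
Rearranging Manning's equation: n = (1.486/Q) A R^(2/3) S^(1/2) = (1.486/188) × 22.09 × 1.857^(2/3) × √0.0083 = 0.024.

n = 0.024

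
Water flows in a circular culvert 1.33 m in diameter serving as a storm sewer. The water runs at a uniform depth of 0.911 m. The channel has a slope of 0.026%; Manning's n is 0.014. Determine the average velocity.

For a circular section of diameter D = 1.33 m at depth y = 0.911 m, the central angle is θ = 2 arccos(1 − 2y/D) = 3.899 rad. Then A = (D²/8)(θ − sin θ) = 1.014 m² and P = Dθ/2 = 2.593 m.
Hydraulic radius R = A/P = 1.014/2.593 = 0.3911 m.
From Manning's equation, V = (1/n) R^(2/3) S^(1/2) = (1/0.014) × 0.3911^(2/3) × 0.00026^(1/2) = 0.616 m/s.

V = 0.616 m/s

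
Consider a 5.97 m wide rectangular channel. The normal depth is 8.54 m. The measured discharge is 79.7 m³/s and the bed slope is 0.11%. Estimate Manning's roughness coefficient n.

n = 0.036

Flow area A = b·y = 5.97 × 8.54 = 50.98 m². Wetted perimeter P = b + 2y = 5.97 + 2×8.54 = 23.05 m.
Hydraulic radius R = A/P = 50.98/23.05 = 2.212 m.
Rearranging Manning's equation: n = (1/Q) A R^(2/3) S^(1/2) = (1/79.7) × 50.98 × 2.212^(2/3) × √0.0011 = 0.036.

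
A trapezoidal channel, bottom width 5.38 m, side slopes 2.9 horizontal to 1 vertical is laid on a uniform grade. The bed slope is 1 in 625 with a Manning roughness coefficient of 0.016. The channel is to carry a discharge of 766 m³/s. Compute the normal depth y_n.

Manning's equation rearranged: A R^(2/3) = nQ / (1·√S) = 0.016 × 766 / (√0.0016) = 306.4.
Trying y = 4.61 m: A R^(2/3) = 162.1 — low.
Trying y = 6.94 m: A R^(2/3) = 422.8 — high.
Trying y = 6.06 m: A R^(2/3) = 306.4 — matches.

y_n = 6.06 m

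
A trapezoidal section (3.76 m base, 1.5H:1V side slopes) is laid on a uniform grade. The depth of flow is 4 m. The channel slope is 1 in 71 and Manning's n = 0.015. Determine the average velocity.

With bottom width b = 3.76 m and side slope z = 1.5: A = (b + zy)y = (3.76 + 1.5×4)×4 = 39.04 m²; P = b + 2y√(1+z²) = 3.76 + 2×4×1.803 = 18.18 m.
Hydraulic radius R = A/P = 39.04/18.18 = 2.147 m.
From Manning's equation, V = (1/n) R^(2/3) S^(1/2) = (1/0.015) × 2.147^(2/3) × 0.01408^(1/2) = 13.2 m/s.

V = 13.2 m/s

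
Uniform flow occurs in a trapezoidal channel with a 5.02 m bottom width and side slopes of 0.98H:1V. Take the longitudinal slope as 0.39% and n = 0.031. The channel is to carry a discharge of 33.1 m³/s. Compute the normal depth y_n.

Manning's equation rearranged: A R^(2/3) = nQ / (1·√S) = 0.031 × 33.1 / (√0.0039) = 16.43.
Try y = 2.17 m: A R^(2/3) = 19.39 — too large.
Try y = 1.72 m: A R^(2/3) = 12.82 — too small.
Try y = 1.98 m: A R^(2/3) = 16.45 — ≈ 16.43.

y_n = 1.98 m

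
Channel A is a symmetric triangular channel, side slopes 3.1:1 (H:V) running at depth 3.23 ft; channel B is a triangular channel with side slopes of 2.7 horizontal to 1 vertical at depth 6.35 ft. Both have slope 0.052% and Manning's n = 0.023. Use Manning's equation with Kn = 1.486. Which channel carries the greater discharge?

Channel A: For a triangular section with side slope z = 3.1: A = zy² = 3.1×3.23² = 32.34 ft²; P = 2y√(1+z²) = 2×3.23×3.257 = 21.04 ft. Hydraulic radius R = A/P = 32.34/21.04 = 1.537 ft. Q_A = (1.486/0.023)·32.34·1.537^(2/3)·√0.00052 = 63.46 ft³/s.
Channel B: For a triangular section with side slope z = 2.7: A = zy² = 2.7×6.35² = 108.9 ft²; P = 2y√(1+z²) = 2×6.35×2.879 = 36.57 ft. Hydraulic radius R = A/P = 108.9/36.57 = 2.977 ft. Q_B = (1.486/0.023)·108.9·2.977^(2/3)·√0.00052 = 332 ft³/s.
Q_A = 63.46 ft³/s vs Q_B = 332 ft³/s, so channel B carries more.

channel B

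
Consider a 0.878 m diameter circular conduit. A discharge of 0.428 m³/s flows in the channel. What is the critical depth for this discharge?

y_c = 0.383 m

At critical depth, Q² T / (g A³) = 1, i.e. A³/T = Q²/g = 0.428²/9.81 = 0.01867.
Trying y = 0.34 m: A³/T = 0.01187 — low.
Trying y = 0.417 m: A³/T = 0.02596 — high.
Trying y = 0.383 m: A³/T = 0.01875 — ≈ 0.01867.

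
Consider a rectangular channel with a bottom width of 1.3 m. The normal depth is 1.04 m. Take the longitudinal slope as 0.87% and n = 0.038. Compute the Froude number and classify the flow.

subcritical

Flow area A = b·y = 1.3 × 1.04 = 1.352 m². Wetted perimeter P = b + 2y = 1.3 + 2×1.04 = 3.38 m.
Hydraulic radius R = A/P = 1.352/3.38 = 0.4 m.
V = (1/n) R^(2/3) √S = (1/0.038) × 0.4^(2/3) × √0.0087 = 1.333 m/s. Hydraulic depth D_h = A/T = 1.352/1.3 = 1.04 m.
Froude number Fr = V/√(g·D_h) = 1.333/√(9.81×1.04) = 0.417, which is less than 1, so the flow is subcritical.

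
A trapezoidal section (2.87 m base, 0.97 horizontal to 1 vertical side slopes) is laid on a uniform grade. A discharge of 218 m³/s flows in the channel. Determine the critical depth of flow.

y_c = 5.07 m

At critical depth, Q² T / (g A³) = 1, i.e. A³/T = Q²/g = 218²/9.81 = 4844.
Try y = 5.68 m: A³/T = 7763 — over.
Try y = 3.68 m: A³/T = 1330 — short.
Try y = 5.07 m: A³/T = 4845 — ≈ 4844.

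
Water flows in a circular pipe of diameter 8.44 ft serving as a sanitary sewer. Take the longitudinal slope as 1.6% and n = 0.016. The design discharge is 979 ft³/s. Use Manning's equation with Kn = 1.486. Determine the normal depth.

Manning's equation rearranged: A R^(2/3) = nQ / (1.486·√S) = 0.016 × 979 / (1.486 × √0.016) = 83.33.
At y = 5.32 ft: A R^(2/3) = 66.59 — short.
At y = 7.5 ft: A R^(2/3) = 97.53 — over.
At y = 6.29 ft: A R^(2/3) = 83.31 — close enough.

y_n = 6.29 ft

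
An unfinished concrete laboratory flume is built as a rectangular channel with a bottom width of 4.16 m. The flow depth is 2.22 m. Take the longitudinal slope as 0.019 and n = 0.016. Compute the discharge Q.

Q = 83.4 m³/s

Flow area A = b·y = 4.16 × 2.22 = 9.235 m². Wetted perimeter P = b + 2y = 4.16 + 2×2.22 = 8.6 m.
Hydraulic radius R = A/P = 9.235/8.6 = 1.074 m.
Manning's equation: Q = (1/n) A R^(2/3) S^(1/2) = (1/0.016) × 9.235 × 1.074^(2/3) × 0.019^(1/2) = 83.4 m³/s.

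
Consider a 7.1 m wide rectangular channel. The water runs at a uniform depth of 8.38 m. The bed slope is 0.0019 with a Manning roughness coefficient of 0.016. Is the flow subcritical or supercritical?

subcritical

Flow area A = b·y = 7.1 × 8.38 = 59.5 m². Wetted perimeter P = b + 2y = 7.1 + 2×8.38 = 23.86 m.
Hydraulic radius R = A/P = 59.5/23.86 = 2.494 m.
V = (1/n) R^(2/3) √S = (1/0.016) × 2.494^(2/3) × √0.0019 = 5.01 m/s. Hydraulic depth D_h = A/T = 59.5/7.1 = 8.38 m.
Froude number Fr = V/√(g·D_h) = 5.01/√(9.81×8.38) = 0.553, which is less than 1, so the flow is subcritical.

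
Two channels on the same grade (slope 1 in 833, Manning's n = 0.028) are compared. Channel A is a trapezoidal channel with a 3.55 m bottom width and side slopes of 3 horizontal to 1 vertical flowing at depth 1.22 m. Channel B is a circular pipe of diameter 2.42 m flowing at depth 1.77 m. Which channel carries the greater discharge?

Channel A: With bottom width b = 3.55 m and side slope z = 3: A = (b + zy)y = (3.55 + 3×1.22)×1.22 = 8.796 m²; P = b + 2y√(1+z²) = 3.55 + 2×1.22×3.162 = 11.27 m. Hydraulic radius R = A/P = 8.796/11.27 = 0.7808 m. Q_A = (1/0.028)·8.796·0.7808^(2/3)·√0.0012 = 9.229 m³/s.
Channel B: For a circular section of diameter D = 2.42 m at depth y = 1.77 m, the central angle is θ = 2 arccos(1 − 2y/D) = 4.104 rad. Then A = (D²/8)(θ − sin θ) = 3.605 m² and P = Dθ/2 = 4.966 m. Hydraulic radius R = A/P = 3.605/4.966 = 0.726 m. Q_B = (1/0.028)·3.605·0.726^(2/3)·√0.0012 = 3.603 m³/s.
Q_A = 9.229 m³/s vs Q_B = 3.603 m³/s, so channel A carries more.

channel A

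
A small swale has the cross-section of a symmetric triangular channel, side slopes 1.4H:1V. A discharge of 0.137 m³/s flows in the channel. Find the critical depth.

y_c = 0.287 m

At critical depth, Q² T / (g A³) = 1, i.e. A³/T = Q²/g = 0.137²/9.81 = 0.001913.
At y = 0.355 m: A³/T = 0.005525 — high.
At y = 0.203 m: A³/T = 0.0003378 — low.
At y = 0.287 m: A³/T = 0.001908 — matches.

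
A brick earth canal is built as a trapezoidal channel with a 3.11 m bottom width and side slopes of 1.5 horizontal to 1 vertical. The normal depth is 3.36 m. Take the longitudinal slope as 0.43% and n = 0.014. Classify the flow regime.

supercritical

With bottom width b = 3.11 m and side slope z = 1.5: A = (b + zy)y = (3.11 + 1.5×3.36)×3.36 = 27.38 m²; P = b + 2y√(1+z²) = 3.11 + 2×3.36×1.803 = 15.22 m.
Hydraulic radius R = A/P = 27.38/15.22 = 1.799 m.
V = (1/n) R^(2/3) √S = (1/0.014) × 1.799^(2/3) × √0.0043 = 6.927 m/s. Hydraulic depth D_h = A/T = 27.38/13.19 = 2.076 m.
Froude number Fr = V/√(g·D_h) = 6.927/√(9.81×2.076) = 1.54, which is greater than 1, so the flow is supercritical.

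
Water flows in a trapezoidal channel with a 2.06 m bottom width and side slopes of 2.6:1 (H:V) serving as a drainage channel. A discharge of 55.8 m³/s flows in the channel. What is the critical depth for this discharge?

At critical depth, Q² T / (g A³) = 1, i.e. A³/T = Q²/g = 55.8²/9.81 = 317.4.
At y = 1.72 m: A³/T = 128.9 — too small.
At y = 2.5 m: A³/T = 650.8 — too large.
At y = 2.12 m: A³/T = 316.2 — ≈ 317.4.

y_c = 2.12 m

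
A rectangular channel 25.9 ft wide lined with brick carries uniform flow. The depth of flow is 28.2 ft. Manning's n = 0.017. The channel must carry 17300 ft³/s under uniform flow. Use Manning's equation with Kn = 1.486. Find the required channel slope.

Flow area A = b·y = 25.9 × 28.2 = 730.4 ft². Wetted perimeter P = b + 2y = 25.9 + 2×28.2 = 82.3 ft.
Hydraulic radius R = A/P = 730.4/82.3 = 8.875 ft.
From Manning's equation, S = [nQ / (1.486 A R^(2/3))]² = [0.017 × 17300 / (1.486 × 730.4 × 8.875^(2/3))]² = 0.004.

S = 0.004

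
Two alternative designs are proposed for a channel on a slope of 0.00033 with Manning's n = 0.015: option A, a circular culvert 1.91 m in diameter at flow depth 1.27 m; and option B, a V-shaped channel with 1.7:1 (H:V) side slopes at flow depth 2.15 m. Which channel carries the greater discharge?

Channel A: For a circular section of diameter D = 1.91 m at depth y = 1.27 m, the central angle is θ = 2 arccos(1 − 2y/D) = 3.814 rad. Then A = (D²/8)(θ − sin θ) = 2.023 m² and P = Dθ/2 = 3.642 m. Hydraulic radius R = A/P = 2.023/3.642 = 0.5555 m. Q_A = (1/0.015)·2.023·0.5555^(2/3)·√0.00033 = 1.656 m³/s.
Channel B: For a triangular section with side slope z = 1.7: A = zy² = 1.7×2.15² = 7.858 m²; P = 2y√(1+z²) = 2×2.15×1.972 = 8.481 m. Hydraulic radius R = A/P = 7.858/8.481 = 0.9266 m. Q_B = (1/0.015)·7.858·0.9266^(2/3)·√0.00033 = 9.045 m³/s.
Q_A = 1.656 m³/s vs Q_B = 9.045 m³/s, so channel B carries more.

channel B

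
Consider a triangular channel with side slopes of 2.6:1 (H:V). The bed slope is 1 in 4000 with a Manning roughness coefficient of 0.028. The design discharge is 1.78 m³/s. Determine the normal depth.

y_n = 1.3 m

Manning's equation rearranged: A R^(2/3) = nQ / (1·√S) = 0.028 × 1.78 / (√0.00025) = 3.152.
At y = 1.49 m: A R^(2/3) = 4.53 — too large.
At y = 1.3 m: A R^(2/3) = 3.149 — close enough.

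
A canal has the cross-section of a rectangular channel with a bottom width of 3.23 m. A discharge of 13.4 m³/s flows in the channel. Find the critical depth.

For a rectangular channel, critical depth y_c = (q²/g)^(1/3) where q = Q/b = 13.4/3.23 = 4.149 m²/s.
So y_c = (4.149²/9.81)^(1/3) = 1.21 m.

y_c = 1.21 m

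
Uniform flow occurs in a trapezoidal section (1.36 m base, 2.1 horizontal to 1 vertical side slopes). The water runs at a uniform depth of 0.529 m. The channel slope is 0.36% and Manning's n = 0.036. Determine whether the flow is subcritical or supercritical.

subcritical

With bottom width b = 1.36 m and side slope z = 2.1: A = (b + zy)y = (1.36 + 2.1×0.529)×0.529 = 1.307 m²; P = b + 2y√(1+z²) = 1.36 + 2×0.529×2.326 = 3.821 m.
Hydraulic radius R = A/P = 1.307/3.821 = 0.3421 m.
V = (1/n) R^(2/3) √S = (1/0.036) × 0.3421^(2/3) × √0.0036 = 0.8152 m/s. Hydraulic depth D_h = A/T = 1.307/3.582 = 0.3649 m.
Froude number Fr = V/√(g·D_h) = 0.8152/√(9.81×0.3649) = 0.431, which is less than 1, so the flow is subcritical.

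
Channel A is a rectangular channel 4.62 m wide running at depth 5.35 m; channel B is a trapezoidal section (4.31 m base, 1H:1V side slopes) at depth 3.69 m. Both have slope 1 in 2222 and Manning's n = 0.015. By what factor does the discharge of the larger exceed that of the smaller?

Channel A: Flow area A = b·y = 4.62 × 5.35 = 24.72 m². Wetted perimeter P = b + 2y = 4.62 + 2×5.35 = 15.32 m. Hydraulic radius R = A/P = 24.72/15.32 = 1.613 m. Q_A = (1/0.015)·24.72·1.613^(2/3)·√0.00045 = 48.09 m³/s.
Channel B: With bottom width b = 4.31 m and side slope z = 1: A = (b + zy)y = (4.31 + 1×3.69)×3.69 = 29.52 m²; P = b + 2y√(1+z²) = 4.31 + 2×3.69×1.414 = 14.75 m. Hydraulic radius R = A/P = 29.52/14.75 = 2.002 m. Q_B = (1/0.015)·29.52·2.002^(2/3)·√0.00045 = 66.31 m³/s.
The larger discharge is 66.31 m³/s and the smaller is 48.09 m³/s; the ratio is 1.38.

1.38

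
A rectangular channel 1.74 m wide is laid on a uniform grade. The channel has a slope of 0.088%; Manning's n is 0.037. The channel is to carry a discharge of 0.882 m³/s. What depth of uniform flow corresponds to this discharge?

Manning's equation rearranged: A R^(2/3) = nQ / (1·√S) = 0.037 × 0.882 / (√0.00088) = 1.1.
At y = 0.797 m: A R^(2/3) = 0.7727 — short.
At y = 1.23 m: A R^(2/3) = 1.365 — over.
At y = 1.04 m: A R^(2/3) = 1.1 — matches.

y_n = 1.04 m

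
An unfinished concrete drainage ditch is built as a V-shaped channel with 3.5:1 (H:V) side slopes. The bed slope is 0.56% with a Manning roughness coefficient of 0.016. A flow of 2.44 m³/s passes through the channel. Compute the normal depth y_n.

y_n = 0.588 m

Manning's equation rearranged: A R^(2/3) = nQ / (1·√S) = 0.016 × 2.44 / (√0.0056) = 0.5217.
Try y = 0.733 m: A R^(2/3) = 0.9382 — too large.
Try y = 0.445 m: A R^(2/3) = 0.2479 — too small.
Try y = 0.588 m: A R^(2/3) = 0.5212 — matches.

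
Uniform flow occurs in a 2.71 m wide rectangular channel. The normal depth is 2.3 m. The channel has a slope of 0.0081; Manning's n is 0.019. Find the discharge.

Q = 26.5 m³/s

Flow area A = b·y = 2.71 × 2.3 = 6.233 m². Wetted perimeter P = b + 2y = 2.71 + 2×2.3 = 7.31 m.
Hydraulic radius R = A/P = 6.233/7.31 = 0.8527 m.
Manning's equation: Q = (1/n) A R^(2/3) S^(1/2) = (1/0.019) × 6.233 × 0.8527^(2/3) × 0.0081^(1/2) = 26.5 m³/s.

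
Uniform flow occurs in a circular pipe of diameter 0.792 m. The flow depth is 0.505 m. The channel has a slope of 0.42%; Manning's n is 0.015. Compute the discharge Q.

Q = 0.532 m³/s

For a circular section of diameter D = 0.792 m at depth y = 0.505 m, the central angle is θ = 2 arccos(1 − 2y/D) = 3.699 rad. Then A = (D²/8)(θ − sin θ) = 0.3316 m² and P = Dθ/2 = 1.465 m.
Hydraulic radius R = A/P = 0.3316/1.465 = 0.2263 m.
Manning's equation: Q = (1/n) A R^(2/3) S^(1/2) = (1/0.015) × 0.3316 × 0.2263^(2/3) × 0.0042^(1/2) = 0.532 m³/s.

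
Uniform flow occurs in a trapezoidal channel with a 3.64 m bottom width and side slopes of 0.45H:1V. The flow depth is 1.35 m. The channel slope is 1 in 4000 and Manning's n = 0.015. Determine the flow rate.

With bottom width b = 3.64 m and side slope z = 0.45: A = (b + zy)y = (3.64 + 0.45×1.35)×1.35 = 5.734 m²; P = b + 2y√(1+z²) = 3.64 + 2×1.35×1.097 = 6.601 m.
Hydraulic radius R = A/P = 5.734/6.601 = 0.8687 m.
Manning's equation: Q = (1/n) A R^(2/3) S^(1/2) = (1/0.015) × 5.734 × 0.8687^(2/3) × 0.00025^(1/2) = 5.5 m³/s.

Q = 5.5 m³/s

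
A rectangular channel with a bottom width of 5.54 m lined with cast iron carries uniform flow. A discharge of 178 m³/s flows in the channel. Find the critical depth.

For a rectangular channel, critical depth y_c = (q²/g)^(1/3) where q = Q/b = 178/5.54 = 32.13 m²/s.
So y_c = (32.13²/9.81)^(1/3) = 4.72 m.

y_c = 4.72 m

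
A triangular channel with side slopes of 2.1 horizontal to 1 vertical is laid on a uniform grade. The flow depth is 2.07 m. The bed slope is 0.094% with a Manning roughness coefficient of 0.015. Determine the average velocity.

For a triangular section with side slope z = 2.1: A = zy² = 2.1×2.07² = 8.998 m²; P = 2y√(1+z²) = 2×2.07×2.326 = 9.629 m.
Hydraulic radius R = A/P = 8.998/9.629 = 0.9345 m.
From Manning's equation, V = (1/n) R^(2/3) S^(1/2) = (1/0.015) × 0.9345^(2/3) × 0.00094^(1/2) = 1.95 m/s.

V = 1.95 m/s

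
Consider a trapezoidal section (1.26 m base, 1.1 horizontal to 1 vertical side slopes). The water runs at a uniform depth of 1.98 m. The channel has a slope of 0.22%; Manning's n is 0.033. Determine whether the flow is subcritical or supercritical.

subcritical

With bottom width b = 1.26 m and side slope z = 1.1: A = (b + zy)y = (1.26 + 1.1×1.98)×1.98 = 6.807 m²; P = b + 2y√(1+z²) = 1.26 + 2×1.98×1.487 = 7.147 m.
Hydraulic radius R = A/P = 6.807/7.147 = 0.9525 m.
V = (1/n) R^(2/3) √S = (1/0.033) × 0.9525^(2/3) × √0.0022 = 1.376 m/s. Hydraulic depth D_h = A/T = 6.807/5.616 = 1.212 m.
Froude number Fr = V/√(g·D_h) = 1.376/√(9.81×1.212) = 0.399, which is less than 1, so the flow is subcritical.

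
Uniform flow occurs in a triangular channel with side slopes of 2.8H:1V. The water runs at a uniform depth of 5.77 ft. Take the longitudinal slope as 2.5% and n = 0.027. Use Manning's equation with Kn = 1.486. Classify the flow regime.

For a triangular section with side slope z = 2.8: A = zy² = 2.8×5.77² = 93.22 ft²; P = 2y√(1+z²) = 2×5.77×2.973 = 34.31 ft.
Hydraulic radius R = A/P = 93.22/34.31 = 2.717 ft.
V = (1.486/n) R^(2/3) √S = (1.486/0.027) × 2.717^(2/3) × √0.025 = 16.94 ft/s. Hydraulic depth D_h = A/T = 93.22/32.31 = 2.885 ft.
Froude number Fr = V/√(g·D_h) = 16.94/√(32.2×2.885) = 1.76, which is greater than 1, so the flow is supercritical.

supercritical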